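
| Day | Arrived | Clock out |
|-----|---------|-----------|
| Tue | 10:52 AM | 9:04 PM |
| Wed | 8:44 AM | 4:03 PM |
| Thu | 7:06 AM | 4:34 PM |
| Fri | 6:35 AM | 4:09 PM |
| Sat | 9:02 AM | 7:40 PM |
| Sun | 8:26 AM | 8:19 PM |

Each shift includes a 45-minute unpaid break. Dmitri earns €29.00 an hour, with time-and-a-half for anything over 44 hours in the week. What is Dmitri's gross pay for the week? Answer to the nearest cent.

€1735.65

Tue: 10:52 AM–9:04 PM = 10 h 12 min; less 45 min break → 9 h 27 min
Wed: 8:44 AM–4:03 PM = 7 h 19 min; less 45 min break → 6 h 34 min
Thu: 7:06 AM–4:34 PM = 9 h 28 min; less 45 min break → 8 h 43 min
Fri: 6:35 AM–4:09 PM = 9 h 34 min; less 45 min break → 8 h 49 min
Sat: 9:02 AM–7:40 PM = 10 h 38 min; less 45 min break → 9 h 53 min
Sun: 8:26 AM–8:19 PM = 11 h 53 min; less 45 min break → 11 h 8 min
Total worked: 54 h 34 min = 3274 min.
Regular 44 h 0 min = 2640 min at €29.00/h; overtime 10 h 34 min = 634 min at €43.50/h.
Pay = (2640 × €29.00 + 634 × €43.50) ÷ 60 = €1735.65.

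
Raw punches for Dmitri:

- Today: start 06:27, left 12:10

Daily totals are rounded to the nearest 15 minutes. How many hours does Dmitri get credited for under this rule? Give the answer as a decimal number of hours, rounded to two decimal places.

Today: 06:27–12:10 = 5 h 43 min → rounds to 5 h 45 min

5.75 hours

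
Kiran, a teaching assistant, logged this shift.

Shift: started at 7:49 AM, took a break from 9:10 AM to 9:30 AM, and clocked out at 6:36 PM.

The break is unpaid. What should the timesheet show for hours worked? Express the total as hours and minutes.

10 h 27 min

Shift: 7:49 AM–6:36 PM = 10 h 47 min; less 20 min break → 10 h 27 min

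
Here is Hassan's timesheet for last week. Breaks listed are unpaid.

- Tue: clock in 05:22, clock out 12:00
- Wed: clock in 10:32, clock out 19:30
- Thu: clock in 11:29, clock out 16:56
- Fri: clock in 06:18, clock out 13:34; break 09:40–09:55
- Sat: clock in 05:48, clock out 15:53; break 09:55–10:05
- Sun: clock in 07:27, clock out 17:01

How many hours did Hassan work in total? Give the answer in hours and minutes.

47 h 33 min

Tue: 05:22–12:00 = 6 h 38 min
Wed: 10:32–19:30 = 8 h 58 min
Thu: 11:29–16:56 = 5 h 27 min
Fri: 06:18–13:34 = 7 h 16 min; less 15 min break → 7 h 1 min
Sat: 05:48–15:53 = 10 h 5 min; less 10 min break → 9 h 55 min
Sun: 07:27–17:01 = 9 h 34 min
Total: 6 h 38 min + 8 h 58 min + 5 h 27 min + 7 h 1 min + 9 h 55 min + 9 h 34 min = 47 h 33 min.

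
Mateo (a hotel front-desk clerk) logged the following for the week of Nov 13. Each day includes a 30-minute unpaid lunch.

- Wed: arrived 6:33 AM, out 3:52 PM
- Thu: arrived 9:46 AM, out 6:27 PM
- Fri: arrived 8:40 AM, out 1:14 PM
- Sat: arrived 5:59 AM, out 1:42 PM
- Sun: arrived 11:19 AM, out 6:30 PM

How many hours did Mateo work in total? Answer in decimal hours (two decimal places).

34.97 hours

Wed: 6:33 AM–3:52 PM = 9 h 19 min; less 30 min break → 8 h 49 min
Thu: 9:46 AM–6:27 PM = 8 h 41 min; less 30 min break → 8 h 11 min
Fri: 8:40 AM–1:14 PM = 4 h 34 min; less 30 min break → 4 h 4 min
Sat: 5:59 AM–1:42 PM = 7 h 43 min; less 30 min break → 7 h 13 min
Sun: 11:19 AM–6:30 PM = 7 h 11 min; less 30 min break → 6 h 41 min
Total: 8 h 49 min + 8 h 11 min + 4 h 4 min + 7 h 13 min + 6 h 41 min = 34 h 58 min.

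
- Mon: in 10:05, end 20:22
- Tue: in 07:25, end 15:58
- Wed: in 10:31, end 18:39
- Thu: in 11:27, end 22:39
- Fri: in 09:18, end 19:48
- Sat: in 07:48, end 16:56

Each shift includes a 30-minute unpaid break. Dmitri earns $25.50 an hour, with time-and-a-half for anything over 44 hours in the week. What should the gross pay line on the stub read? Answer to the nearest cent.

Mon: 10:05–20:22 = 10 h 17 min; less 30 min break → 9 h 47 min
Tue: 07:25–15:58 = 8 h 33 min; less 30 min break → 8 h 3 min
Wed: 10:31–18:39 = 8 h 8 min; less 30 min break → 7 h 38 min
Thu: 11:27–22:39 = 11 h 12 min; less 30 min break → 10 h 42 min
Fri: 09:18–19:48 = 10 h 30 min; less 30 min break → 10 h 0 min
Sat: 07:48–16:56 = 9 h 8 min; less 30 min break → 8 h 38 min
Total worked: 54 h 48 min = 3288 min.
Regular 44 h 0 min = 2640 min at $25.50/h; overtime 10 h 48 min = 648 min at $38.25/h.
Pay = (2640 × $25.50 + 648 × $38.25) ÷ 60 = $1535.10.

$1535.10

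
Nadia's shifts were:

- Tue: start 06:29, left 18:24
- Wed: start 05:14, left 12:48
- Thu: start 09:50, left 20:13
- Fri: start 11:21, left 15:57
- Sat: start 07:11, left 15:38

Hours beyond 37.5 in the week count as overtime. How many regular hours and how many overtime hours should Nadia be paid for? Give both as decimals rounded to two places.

Tue: 06:29–18:24 = 11 h 55 min
Wed: 05:14–12:48 = 7 h 34 min
Thu: 09:50–20:13 = 10 h 23 min
Fri: 11:21–15:57 = 4 h 36 min
Sat: 07:11–15:38 = 8 h 27 min
Total worked: 42 h 55 min = 42.92 h.
Threshold 37.5 h → overtime 5 h 25 min, regular 37 h 30 min.

Regular 37.50 hours, overtime 5.42 hours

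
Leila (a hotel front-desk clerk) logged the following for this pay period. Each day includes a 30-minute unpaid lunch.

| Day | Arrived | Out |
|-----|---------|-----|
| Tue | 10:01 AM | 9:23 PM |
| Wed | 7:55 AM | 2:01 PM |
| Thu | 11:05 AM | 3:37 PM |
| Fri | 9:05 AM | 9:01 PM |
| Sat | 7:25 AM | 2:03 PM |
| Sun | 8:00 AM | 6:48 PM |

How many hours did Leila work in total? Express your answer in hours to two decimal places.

Tue: 10:01 AM–9:23 PM = 11 h 22 min; less 30 min break → 10 h 52 min
Wed: 7:55 AM–2:01 PM = 6 h 6 min; less 30 min break → 5 h 36 min
Thu: 11:05 AM–3:37 PM = 4 h 32 min; less 30 min break → 4 h 2 min
Fri: 9:05 AM–9:01 PM = 11 h 56 min; less 30 min break → 11 h 26 min
Sat: 7:25 AM–2:03 PM = 6 h 38 min; less 30 min break → 6 h 8 min
Sun: 8:00 AM–6:48 PM = 10 h 48 min; less 30 min break → 10 h 18 min
Total: 10 h 52 min + 5 h 36 min + 4 h 2 min + 11 h 26 min + 6 h 8 min + 10 h 18 min = 48 h 22 min.

48.37 hours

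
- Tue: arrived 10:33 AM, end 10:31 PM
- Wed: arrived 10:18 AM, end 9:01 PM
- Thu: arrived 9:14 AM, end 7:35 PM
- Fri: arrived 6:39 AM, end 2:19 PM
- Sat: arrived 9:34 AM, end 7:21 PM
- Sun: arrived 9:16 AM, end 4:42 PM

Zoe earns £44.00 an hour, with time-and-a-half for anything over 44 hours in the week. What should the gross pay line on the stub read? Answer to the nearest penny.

Tue: 10:33 AM–10:31 PM = 11 h 58 min
Wed: 10:18 AM–9:01 PM = 10 h 43 min
Thu: 9:14 AM–7:35 PM = 10 h 21 min
Fri: 6:39 AM–2:19 PM = 7 h 40 min
Sat: 9:34 AM–7:21 PM = 9 h 47 min
Sun: 9:16 AM–4:42 PM = 7 h 26 min
Total worked: 57 h 55 min = 3475 min.
Regular 44 h 0 min = 2640 min at £44.00/h; overtime 13 h 55 min = 835 min at £66.00/h.
Pay = (2640 × £44.00 + 835 × £66.00) ÷ 60 = £2854.50.

£2854.50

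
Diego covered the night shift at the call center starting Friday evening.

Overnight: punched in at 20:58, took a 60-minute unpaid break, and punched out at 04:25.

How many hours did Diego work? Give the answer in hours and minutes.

Overnight: 20:58 → midnight = 3 h 2 min; midnight → 04:25 = 4 h 25 min; span 7 h 27 min; less 60 min break → 6 h 27 min

6 h 27 min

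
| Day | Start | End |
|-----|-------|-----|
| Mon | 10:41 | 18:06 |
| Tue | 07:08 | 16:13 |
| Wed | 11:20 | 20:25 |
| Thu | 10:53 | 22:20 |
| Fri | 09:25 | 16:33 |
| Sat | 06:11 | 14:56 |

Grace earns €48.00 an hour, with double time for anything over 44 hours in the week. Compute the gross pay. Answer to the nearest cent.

€2968.00

Mon: 10:41–18:06 = 7 h 25 min
Tue: 07:08–16:13 = 9 h 5 min
Wed: 11:20–20:25 = 9 h 5 min
Thu: 10:53–22:20 = 11 h 27 min
Fri: 09:25–16:33 = 7 h 8 min
Sat: 06:11–14:56 = 8 h 45 min
Total worked: 52 h 55 min = 3175 min.
Regular 44 h 0 min = 2640 min at €48.00/h; overtime 8 h 55 min = 535 min at €96.00/h.
Pay = (2640 × €48.00 + 535 × €96.00) ÷ 60 = €2968.00.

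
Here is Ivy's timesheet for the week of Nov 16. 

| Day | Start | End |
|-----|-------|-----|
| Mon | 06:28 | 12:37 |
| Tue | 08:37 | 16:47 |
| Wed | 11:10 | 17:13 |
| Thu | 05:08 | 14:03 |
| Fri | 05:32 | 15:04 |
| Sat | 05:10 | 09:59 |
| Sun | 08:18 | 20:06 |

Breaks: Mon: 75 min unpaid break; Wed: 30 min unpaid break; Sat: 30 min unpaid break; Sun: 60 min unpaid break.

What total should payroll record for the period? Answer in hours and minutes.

52 h 11 min

Mon: 06:28–12:37 = 6 h 9 min; less 75 min break → 4 h 54 min
Tue: 08:37–16:47 = 8 h 10 min
Wed: 11:10–17:13 = 6 h 3 min; less 30 min break → 5 h 33 min
Thu: 05:08–14:03 = 8 h 55 min
Fri: 05:32–15:04 = 9 h 32 min
Sat: 05:10–09:59 = 4 h 49 min; less 30 min break → 4 h 19 min
Sun: 08:18–20:06 = 11 h 48 min; less 60 min break → 10 h 48 min
Total: 4 h 54 min + 8 h 10 min + 5 h 33 min + 8 h 55 min + 9 h 32 min + 4 h 19 min + 10 h 48 min = 52 h 11 min.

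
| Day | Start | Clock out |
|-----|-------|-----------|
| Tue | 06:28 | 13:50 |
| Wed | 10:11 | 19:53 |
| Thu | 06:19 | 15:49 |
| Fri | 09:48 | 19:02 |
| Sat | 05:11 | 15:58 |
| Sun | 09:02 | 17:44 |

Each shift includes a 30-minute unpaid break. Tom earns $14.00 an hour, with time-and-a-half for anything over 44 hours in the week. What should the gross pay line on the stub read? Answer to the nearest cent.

$789.95

Tue: 06:28–13:50 = 7 h 22 min; less 30 min break → 6 h 52 min
Wed: 10:11–19:53 = 9 h 42 min; less 30 min break → 9 h 12 min
Thu: 06:19–15:49 = 9 h 30 min; less 30 min break → 9 h 0 min
Fri: 09:48–19:02 = 9 h 14 min; less 30 min break → 8 h 44 min
Sat: 05:11–15:58 = 10 h 47 min; less 30 min break → 10 h 17 min
Sun: 09:02–17:44 = 8 h 42 min; less 30 min break → 8 h 12 min
Total worked: 52 h 17 min = 3137 min.
Regular 44 h 0 min = 2640 min at $14.00/h; overtime 8 h 17 min = 497 min at $21.00/h.
Pay = (2640 × $14.00 + 497 × $21.00) ÷ 60 = $789.95.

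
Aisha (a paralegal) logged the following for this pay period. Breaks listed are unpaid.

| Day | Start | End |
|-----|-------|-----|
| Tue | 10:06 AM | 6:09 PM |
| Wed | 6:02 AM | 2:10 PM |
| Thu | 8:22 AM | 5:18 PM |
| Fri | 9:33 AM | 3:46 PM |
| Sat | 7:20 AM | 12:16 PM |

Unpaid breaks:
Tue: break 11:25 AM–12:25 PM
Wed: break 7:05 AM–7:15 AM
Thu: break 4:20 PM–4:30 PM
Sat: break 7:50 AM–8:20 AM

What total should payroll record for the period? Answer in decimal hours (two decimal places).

Tue: 10:06 AM–6:09 PM = 8 h 3 min; less 60 min break → 7 h 3 min
Wed: 6:02 AM–2:10 PM = 8 h 8 min; less 10 min break → 7 h 58 min
Thu: 8:22 AM–5:18 PM = 8 h 56 min; less 10 min break → 8 h 46 min
Fri: 9:33 AM–3:46 PM = 6 h 13 min
Sat: 7:20 AM–12:16 PM = 4 h 56 min; less 30 min break → 4 h 26 min
Total: 7 h 3 min + 7 h 58 min + 8 h 46 min + 6 h 13 min + 4 h 26 min = 34 h 26 min.

34.43 hours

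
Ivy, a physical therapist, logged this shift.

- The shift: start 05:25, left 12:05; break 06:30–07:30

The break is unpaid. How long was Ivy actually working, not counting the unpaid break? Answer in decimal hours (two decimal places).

The shift: 05:25–12:05 = 6 h 40 min; less 60 min break → 5 h 40 min

5.67 hours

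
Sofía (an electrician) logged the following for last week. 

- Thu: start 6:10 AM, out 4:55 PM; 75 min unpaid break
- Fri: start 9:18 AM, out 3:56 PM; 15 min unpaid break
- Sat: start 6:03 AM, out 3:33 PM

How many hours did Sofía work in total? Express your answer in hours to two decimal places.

25.38 hours

Thu: 6:10 AM–4:55 PM = 10 h 45 min; less 75 min break → 9 h 30 min
Fri: 9:18 AM–3:56 PM = 6 h 38 min; less 15 min break → 6 h 23 min
Sat: 6:03 AM–3:33 PM = 9 h 30 min
Total: 9 h 30 min + 6 h 23 min + 9 h 30 min = 25 h 23 min.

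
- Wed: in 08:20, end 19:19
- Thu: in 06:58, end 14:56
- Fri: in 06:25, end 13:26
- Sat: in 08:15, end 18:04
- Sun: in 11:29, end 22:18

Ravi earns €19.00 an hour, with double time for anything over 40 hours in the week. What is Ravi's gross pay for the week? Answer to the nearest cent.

€1010.80

Wed: 08:20–19:19 = 10 h 59 min
Thu: 06:58–14:56 = 7 h 58 min
Fri: 06:25–13:26 = 7 h 1 min
Sat: 08:15–18:04 = 9 h 49 min
Sun: 11:29–22:18 = 10 h 49 min
Total worked: 46 h 36 min = 2796 min.
Regular 40 h 0 min = 2400 min at €19.00/h; overtime 6 h 36 min = 396 min at €38.00/h.
Pay = (2400 × €19.00 + 396 × €38.00) ÷ 60 = €1010.80.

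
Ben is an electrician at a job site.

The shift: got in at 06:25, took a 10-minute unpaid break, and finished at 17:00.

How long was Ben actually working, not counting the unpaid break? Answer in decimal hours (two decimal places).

10.42 hours

The shift: 06:25–17:00 = 10 h 35 min; less 10 min break → 10 h 25 min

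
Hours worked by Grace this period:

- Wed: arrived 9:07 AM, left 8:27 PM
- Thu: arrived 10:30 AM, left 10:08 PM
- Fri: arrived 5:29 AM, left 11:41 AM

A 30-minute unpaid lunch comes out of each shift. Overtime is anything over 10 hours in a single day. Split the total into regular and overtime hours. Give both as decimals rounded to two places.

Regular 25.70 hours, overtime 1.97 hours

Wed: 9:07 AM–8:27 PM = 11 h 20 min; less 30 min break → 10 h 50 min
Thu: 10:30 AM–10:08 PM = 11 h 38 min; less 30 min break → 11 h 8 min
Fri: 5:29 AM–11:41 AM = 6 h 12 min; less 30 min break → 5 h 42 min
Wed reg 10 h 0 min / OT 0 h 50 min; Thu reg 10 h 0 min / OT 1 h 8 min; Fri reg 5 h 42 min / OT 0 h 0 min.
Totals: regular 25 h 42 min, overtime 1 h 58 min.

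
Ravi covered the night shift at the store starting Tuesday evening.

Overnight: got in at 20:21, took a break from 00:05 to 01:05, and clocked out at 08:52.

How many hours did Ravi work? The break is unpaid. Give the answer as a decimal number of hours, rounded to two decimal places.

Overnight: 20:21 → midnight = 3 h 39 min; midnight → 08:52 = 8 h 52 min; span 12 h 31 min; less 60 min break → 11 h 31 min

11.52 hours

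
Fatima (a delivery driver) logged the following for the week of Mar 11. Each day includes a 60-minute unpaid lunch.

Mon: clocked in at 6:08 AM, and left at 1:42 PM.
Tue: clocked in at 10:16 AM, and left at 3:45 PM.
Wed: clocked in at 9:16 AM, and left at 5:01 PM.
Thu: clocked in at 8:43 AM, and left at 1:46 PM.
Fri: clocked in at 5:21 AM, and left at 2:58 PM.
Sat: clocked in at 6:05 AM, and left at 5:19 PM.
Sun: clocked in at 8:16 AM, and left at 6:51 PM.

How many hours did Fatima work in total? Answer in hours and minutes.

50 h 17 min

Mon: 6:08 AM–1:42 PM = 7 h 34 min; less 60 min break → 6 h 34 min
Tue: 10:16 AM–3:45 PM = 5 h 29 min; less 60 min break → 4 h 29 min
Wed: 9:16 AM–5:01 PM = 7 h 45 min; less 60 min break → 6 h 45 min
Thu: 8:43 AM–1:46 PM = 5 h 3 min; less 60 min break → 4 h 3 min
Fri: 5:21 AM–2:58 PM = 9 h 37 min; less 60 min break → 8 h 37 min
Sat: 6:05 AM–5:19 PM = 11 h 14 min; less 60 min break → 10 h 14 min
Sun: 8:16 AM–6:51 PM = 10 h 35 min; less 60 min break → 9 h 35 min
Total: 6 h 34 min + 4 h 29 min + 6 h 45 min + 4 h 3 min + 8 h 37 min + 10 h 14 min + 9 h 35 min = 50 h 17 min.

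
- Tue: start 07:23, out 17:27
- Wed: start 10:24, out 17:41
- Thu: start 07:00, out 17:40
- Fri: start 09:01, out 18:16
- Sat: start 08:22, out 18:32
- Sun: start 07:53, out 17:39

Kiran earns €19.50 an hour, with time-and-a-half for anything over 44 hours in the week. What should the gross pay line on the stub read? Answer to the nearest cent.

Tue: 07:23–17:27 = 10 h 4 min
Wed: 10:24–17:41 = 7 h 17 min
Thu: 07:00–17:40 = 10 h 40 min
Fri: 09:01–18:16 = 9 h 15 min
Sat: 08:22–18:32 = 10 h 10 min
Sun: 07:53–17:39 = 9 h 46 min
Total worked: 57 h 12 min = 3432 min.
Regular 44 h 0 min = 2640 min at €19.50/h; overtime 13 h 12 min = 792 min at €29.25/h.
Pay = (2640 × €19.50 + 792 × €29.25) ÷ 60 = €1244.10.

€1244.10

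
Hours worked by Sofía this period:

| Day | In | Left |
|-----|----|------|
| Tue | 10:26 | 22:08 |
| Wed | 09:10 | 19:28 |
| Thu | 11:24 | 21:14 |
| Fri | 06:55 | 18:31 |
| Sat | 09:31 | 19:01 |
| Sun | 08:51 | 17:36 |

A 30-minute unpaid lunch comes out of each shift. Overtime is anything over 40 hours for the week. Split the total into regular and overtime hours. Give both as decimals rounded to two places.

Regular 40.00 hours, overtime 18.68 hours

Tue: 10:26–22:08 = 11 h 42 min; less 30 min break → 11 h 12 min
Wed: 09:10–19:28 = 10 h 18 min; less 30 min break → 9 h 48 min
Thu: 11:24–21:14 = 9 h 50 min; less 30 min break → 9 h 20 min
Fri: 06:55–18:31 = 11 h 36 min; less 30 min break → 11 h 6 min
Sat: 09:31–19:01 = 9 h 30 min; less 30 min break → 9 h 0 min
Sun: 08:51–17:36 = 8 h 45 min; less 30 min break → 8 h 15 min
Total worked: 58 h 41 min = 58.68 h.
Threshold 40 h → overtime 18 h 41 min, regular 40 h 0 min.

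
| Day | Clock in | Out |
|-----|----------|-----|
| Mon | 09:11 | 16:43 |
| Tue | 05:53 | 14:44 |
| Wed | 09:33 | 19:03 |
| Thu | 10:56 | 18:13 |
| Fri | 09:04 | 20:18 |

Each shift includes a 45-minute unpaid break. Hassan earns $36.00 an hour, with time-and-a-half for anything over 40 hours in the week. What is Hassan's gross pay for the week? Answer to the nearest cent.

Mon: 09:11–16:43 = 7 h 32 min; less 45 min break → 6 h 47 min
Tue: 05:53–14:44 = 8 h 51 min; less 45 min break → 8 h 6 min
Wed: 09:33–19:03 = 9 h 30 min; less 45 min break → 8 h 45 min
Thu: 10:56–18:13 = 7 h 17 min; less 45 min break → 6 h 32 min
Fri: 09:04–20:18 = 11 h 14 min; less 45 min break → 10 h 29 min
Total worked: 40 h 39 min = 2439 min.
Regular 40 h 0 min = 2400 min at $36.00/h; overtime 0 h 39 min = 39 min at $54.00/h.
Pay = (2400 × $36.00 + 39 × $54.00) ÷ 60 = $1475.10.

$1475.10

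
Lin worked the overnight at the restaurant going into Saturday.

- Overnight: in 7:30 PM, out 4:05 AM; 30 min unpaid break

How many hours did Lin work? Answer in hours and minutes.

Overnight: 7:30 PM → midnight = 4 h 30 min; midnight → 4:05 AM = 4 h 5 min; span 8 h 35 min; less 30 min break → 8 h 5 min

8 h 5 min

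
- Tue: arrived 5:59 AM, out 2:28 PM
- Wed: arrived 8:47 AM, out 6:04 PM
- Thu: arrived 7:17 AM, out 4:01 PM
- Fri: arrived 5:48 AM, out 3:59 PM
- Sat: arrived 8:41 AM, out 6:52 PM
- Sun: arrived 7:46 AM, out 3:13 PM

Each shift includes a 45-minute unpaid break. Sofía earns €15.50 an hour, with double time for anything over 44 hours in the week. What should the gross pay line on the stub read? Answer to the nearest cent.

Tue: 5:59 AM–2:28 PM = 8 h 29 min; less 45 min break → 7 h 44 min
Wed: 8:47 AM–6:04 PM = 9 h 17 min; less 45 min break → 8 h 32 min
Thu: 7:17 AM–4:01 PM = 8 h 44 min; less 45 min break → 7 h 59 min
Fri: 5:48 AM–3:59 PM = 10 h 11 min; less 45 min break → 9 h 26 min
Sat: 8:41 AM–6:52 PM = 10 h 11 min; less 45 min break → 9 h 26 min
Sun: 7:46 AM–3:13 PM = 7 h 27 min; less 45 min break → 6 h 42 min
Total worked: 49 h 49 min = 2989 min.
Regular 44 h 0 min = 2640 min at €15.50/h; overtime 5 h 49 min = 349 min at €31.00/h.
Pay = (2640 × €15.50 + 349 × €31.00) ÷ 60 = €862.32.

€862.32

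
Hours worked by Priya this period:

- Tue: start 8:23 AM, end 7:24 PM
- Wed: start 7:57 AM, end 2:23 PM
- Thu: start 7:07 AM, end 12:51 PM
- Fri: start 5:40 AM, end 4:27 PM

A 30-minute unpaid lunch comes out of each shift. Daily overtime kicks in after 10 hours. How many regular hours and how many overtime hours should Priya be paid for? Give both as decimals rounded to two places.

Regular 31.17 hours, overtime 0.80 hours

Tue: 8:23 AM–7:24 PM = 11 h 1 min; less 30 min break → 10 h 31 min
Wed: 7:57 AM–2:23 PM = 6 h 26 min; less 30 min break → 5 h 56 min
Thu: 7:07 AM–12:51 PM = 5 h 44 min; less 30 min break → 5 h 14 min
Fri: 5:40 AM–4:27 PM = 10 h 47 min; less 30 min break → 10 h 17 min
Tue reg 10 h 0 min / OT 0 h 31 min; Wed reg 5 h 56 min / OT 0 h 0 min; Thu reg 5 h 14 min / OT 0 h 0 min; Fri reg 10 h 0 min / OT 0 h 17 min.
Totals: regular 31 h 10 min, overtime 0 h 48 min.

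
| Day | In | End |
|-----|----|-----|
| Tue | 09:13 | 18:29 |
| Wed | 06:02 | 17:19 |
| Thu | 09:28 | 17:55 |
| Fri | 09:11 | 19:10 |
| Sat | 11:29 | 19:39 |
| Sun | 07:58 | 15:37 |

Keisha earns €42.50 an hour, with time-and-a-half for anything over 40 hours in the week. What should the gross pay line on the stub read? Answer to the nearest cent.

Tue: 09:13–18:29 = 9 h 16 min
Wed: 06:02–17:19 = 11 h 17 min
Thu: 09:28–17:55 = 8 h 27 min
Fri: 09:11–19:10 = 9 h 59 min
Sat: 11:29–19:39 = 8 h 10 min
Sun: 07:58–15:37 = 7 h 39 min
Total worked: 54 h 48 min = 3288 min.
Regular 40 h 0 min = 2400 min at €42.50/h; overtime 14 h 48 min = 888 min at €63.75/h.
Pay = (2400 × €42.50 + 888 × €63.75) ÷ 60 = €2643.50.

€2643.50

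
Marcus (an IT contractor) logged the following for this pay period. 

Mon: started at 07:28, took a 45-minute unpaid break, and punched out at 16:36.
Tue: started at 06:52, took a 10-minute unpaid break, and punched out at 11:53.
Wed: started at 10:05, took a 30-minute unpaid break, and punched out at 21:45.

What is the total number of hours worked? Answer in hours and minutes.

Mon: 07:28–16:36 = 9 h 8 min; less 45 min break → 8 h 23 min
Tue: 06:52–11:53 = 5 h 1 min; less 10 min break → 4 h 51 min
Wed: 10:05–21:45 = 11 h 40 min; less 30 min break → 11 h 10 min
Total: 8 h 23 min + 4 h 51 min + 11 h 10 min = 24 h 24 min.

24 h 24 min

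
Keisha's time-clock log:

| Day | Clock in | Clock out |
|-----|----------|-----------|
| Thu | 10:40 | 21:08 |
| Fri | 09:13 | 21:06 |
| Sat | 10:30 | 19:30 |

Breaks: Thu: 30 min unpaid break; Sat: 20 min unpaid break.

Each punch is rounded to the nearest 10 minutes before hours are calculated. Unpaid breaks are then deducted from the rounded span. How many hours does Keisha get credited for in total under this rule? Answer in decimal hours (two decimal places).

30.67 hours

Thu: in 10:40→10:40, out 21:08→21:10; 10 h 30 min − 30 min = 10 h 0 min
Fri: in 09:13→09:10, out 21:06→21:10; 12 h 0 min
Sat: in 10:30→10:30, out 19:30→19:30; 9 h 0 min − 20 min = 8 h 40 min
Total credited: 30 h 40 min.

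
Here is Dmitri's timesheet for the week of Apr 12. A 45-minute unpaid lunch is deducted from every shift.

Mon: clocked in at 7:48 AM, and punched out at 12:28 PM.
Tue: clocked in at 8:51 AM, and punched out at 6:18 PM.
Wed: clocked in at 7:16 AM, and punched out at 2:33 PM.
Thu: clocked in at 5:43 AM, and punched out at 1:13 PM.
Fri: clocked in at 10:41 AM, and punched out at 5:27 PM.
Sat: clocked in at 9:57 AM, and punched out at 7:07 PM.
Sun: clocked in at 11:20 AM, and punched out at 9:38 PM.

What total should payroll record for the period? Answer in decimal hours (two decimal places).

Mon: 7:48 AM–12:28 PM = 4 h 40 min; less 45 min break → 3 h 55 min
Tue: 8:51 AM–6:18 PM = 9 h 27 min; less 45 min break → 8 h 42 min
Wed: 7:16 AM–2:33 PM = 7 h 17 min; less 45 min break → 6 h 32 min
Thu: 5:43 AM–1:13 PM = 7 h 30 min; less 45 min break → 6 h 45 min
Fri: 10:41 AM–5:27 PM = 6 h 46 min; less 45 min break → 6 h 1 min
Sat: 9:57 AM–7:07 PM = 9 h 10 min; less 45 min break → 8 h 25 min
Sun: 11:20 AM–9:38 PM = 10 h 18 min; less 45 min break → 9 h 33 min
Total: 3 h 55 min + 8 h 42 min + 6 h 32 min + 6 h 45 min + 6 h 1 min + 8 h 25 min + 9 h 33 min = 49 h 53 min.

49.88 hours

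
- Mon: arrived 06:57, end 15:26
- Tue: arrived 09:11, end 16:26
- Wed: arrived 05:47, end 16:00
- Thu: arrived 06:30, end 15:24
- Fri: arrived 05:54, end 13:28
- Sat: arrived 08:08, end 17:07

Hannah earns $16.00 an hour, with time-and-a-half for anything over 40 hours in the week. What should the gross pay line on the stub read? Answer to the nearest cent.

$913.60

Mon: 06:57–15:26 = 8 h 29 min
Tue: 09:11–16:26 = 7 h 15 min
Wed: 05:47–16:00 = 10 h 13 min
Thu: 06:30–15:24 = 8 h 54 min
Fri: 05:54–13:28 = 7 h 34 min
Sat: 08:08–17:07 = 8 h 59 min
Total worked: 51 h 24 min = 3084 min.
Regular 40 h 0 min = 2400 min at $16.00/h; overtime 11 h 24 min = 684 min at $24.00/h.
Pay = (2400 × $16.00 + 684 × $24.00) ÷ 60 = $913.60.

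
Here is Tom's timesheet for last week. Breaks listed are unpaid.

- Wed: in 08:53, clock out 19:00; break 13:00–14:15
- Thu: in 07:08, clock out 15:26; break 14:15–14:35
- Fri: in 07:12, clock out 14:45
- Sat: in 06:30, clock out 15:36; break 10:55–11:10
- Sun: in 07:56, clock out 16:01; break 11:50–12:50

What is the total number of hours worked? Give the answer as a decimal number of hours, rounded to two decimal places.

Wed: 08:53–19:00 = 10 h 7 min; less 75 min break → 8 h 52 min
Thu: 07:08–15:26 = 8 h 18 min; less 20 min break → 7 h 58 min
Fri: 07:12–14:45 = 7 h 33 min
Sat: 06:30–15:36 = 9 h 6 min; less 15 min break → 8 h 51 min
Sun: 07:56–16:01 = 8 h 5 min; less 60 min break → 7 h 5 min
Total: 8 h 52 min + 7 h 58 min + 7 h 33 min + 8 h 51 min + 7 h 5 min = 40 h 19 min.

40.32 hours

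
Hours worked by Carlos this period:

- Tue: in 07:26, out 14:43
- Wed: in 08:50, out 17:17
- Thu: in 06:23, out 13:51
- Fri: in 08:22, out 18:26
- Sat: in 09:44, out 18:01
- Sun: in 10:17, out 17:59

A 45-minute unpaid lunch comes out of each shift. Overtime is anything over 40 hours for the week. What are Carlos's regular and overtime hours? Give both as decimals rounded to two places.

Regular 40.00 hours, overtime 4.75 hours

Tue: 07:26–14:43 = 7 h 17 min; less 45 min break → 6 h 32 min
Wed: 08:50–17:17 = 8 h 27 min; less 45 min break → 7 h 42 min
Thu: 06:23–13:51 = 7 h 28 min; less 45 min break → 6 h 43 min
Fri: 08:22–18:26 = 10 h 4 min; less 45 min break → 9 h 19 min
Sat: 09:44–18:01 = 8 h 17 min; less 45 min break → 7 h 32 min
Sun: 10:17–17:59 = 7 h 42 min; less 45 min break → 6 h 57 min
Total worked: 44 h 45 min = 44.75 h.
Threshold 40 h → overtime 4 h 45 min, regular 40 h 0 min.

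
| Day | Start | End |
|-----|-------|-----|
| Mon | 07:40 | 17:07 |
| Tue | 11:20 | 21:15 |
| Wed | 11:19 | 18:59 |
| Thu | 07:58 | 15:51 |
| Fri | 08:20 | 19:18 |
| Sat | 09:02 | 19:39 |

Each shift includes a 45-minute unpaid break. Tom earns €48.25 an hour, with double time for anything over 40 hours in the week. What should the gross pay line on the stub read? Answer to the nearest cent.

Mon: 07:40–17:07 = 9 h 27 min; less 45 min break → 8 h 42 min
Tue: 11:20–21:15 = 9 h 55 min; less 45 min break → 9 h 10 min
Wed: 11:19–18:59 = 7 h 40 min; less 45 min break → 6 h 55 min
Thu: 07:58–15:51 = 7 h 53 min; less 45 min break → 7 h 8 min
Fri: 08:20–19:18 = 10 h 58 min; less 45 min break → 10 h 13 min
Sat: 09:02–19:39 = 10 h 37 min; less 45 min break → 9 h 52 min
Total worked: 52 h 0 min = 3120 min.
Regular 40 h 0 min = 2400 min at €48.25/h; overtime 12 h 0 min = 720 min at €96.50/h.
Pay = (2400 × €48.25 + 720 × €96.50) ÷ 60 = €3088.00.

€3088.00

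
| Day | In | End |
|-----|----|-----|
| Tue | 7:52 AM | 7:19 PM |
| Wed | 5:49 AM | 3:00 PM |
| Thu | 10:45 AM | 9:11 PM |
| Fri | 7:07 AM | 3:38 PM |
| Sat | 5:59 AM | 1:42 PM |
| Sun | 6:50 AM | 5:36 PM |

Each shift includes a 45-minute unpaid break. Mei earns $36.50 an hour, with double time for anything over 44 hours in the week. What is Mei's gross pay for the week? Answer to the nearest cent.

$2304.37

Tue: 7:52 AM–7:19 PM = 11 h 27 min; less 45 min break → 10 h 42 min
Wed: 5:49 AM–3:00 PM = 9 h 11 min; less 45 min break → 8 h 26 min
Thu: 10:45 AM–9:11 PM = 10 h 26 min; less 45 min break → 9 h 41 min
Fri: 7:07 AM–3:38 PM = 8 h 31 min; less 45 min break → 7 h 46 min
Sat: 5:59 AM–1:42 PM = 7 h 43 min; less 45 min break → 6 h 58 min
Sun: 6:50 AM–5:36 PM = 10 h 46 min; less 45 min break → 10 h 1 min
Total worked: 53 h 34 min = 3214 min.
Regular 44 h 0 min = 2640 min at $36.50/h; overtime 9 h 34 min = 574 min at $73.00/h.
Pay = (2640 × $36.50 + 574 × $73.00) ÷ 60 = $2304.37.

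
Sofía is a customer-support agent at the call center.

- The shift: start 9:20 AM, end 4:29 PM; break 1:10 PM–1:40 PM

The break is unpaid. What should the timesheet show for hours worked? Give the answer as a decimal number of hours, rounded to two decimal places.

The shift: 9:20 AM–4:29 PM = 7 h 9 min; less 30 min break → 6 h 39 min

6.65 hours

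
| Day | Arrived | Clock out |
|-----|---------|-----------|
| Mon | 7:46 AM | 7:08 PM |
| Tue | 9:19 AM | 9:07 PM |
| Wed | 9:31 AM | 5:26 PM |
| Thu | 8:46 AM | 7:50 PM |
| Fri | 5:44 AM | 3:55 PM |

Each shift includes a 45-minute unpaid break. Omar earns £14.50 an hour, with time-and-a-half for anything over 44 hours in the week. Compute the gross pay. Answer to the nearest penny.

£737.69

Mon: 7:46 AM–7:08 PM = 11 h 22 min; less 45 min break → 10 h 37 min
Tue: 9:19 AM–9:07 PM = 11 h 48 min; less 45 min break → 11 h 3 min
Wed: 9:31 AM–5:26 PM = 7 h 55 min; less 45 min break → 7 h 10 min
Thu: 8:46 AM–7:50 PM = 11 h 4 min; less 45 min break → 10 h 19 min
Fri: 5:44 AM–3:55 PM = 10 h 11 min; less 45 min break → 9 h 26 min
Total worked: 48 h 35 min = 2915 min.
Regular 44 h 0 min = 2640 min at £14.50/h; overtime 4 h 35 min = 275 min at £21.75/h.
Pay = (2640 × £14.50 + 275 × £21.75) ÷ 60 = £737.69.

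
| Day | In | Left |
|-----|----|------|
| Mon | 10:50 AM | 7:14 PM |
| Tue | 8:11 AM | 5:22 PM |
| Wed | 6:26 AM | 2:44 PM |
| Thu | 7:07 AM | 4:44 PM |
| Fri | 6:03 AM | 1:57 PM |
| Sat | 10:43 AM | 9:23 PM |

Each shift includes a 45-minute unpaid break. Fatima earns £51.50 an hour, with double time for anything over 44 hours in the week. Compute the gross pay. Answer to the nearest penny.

£2839.37

Mon: 10:50 AM–7:14 PM = 8 h 24 min; less 45 min break → 7 h 39 min
Tue: 8:11 AM–5:22 PM = 9 h 11 min; less 45 min break → 8 h 26 min
Wed: 6:26 AM–2:44 PM = 8 h 18 min; less 45 min break → 7 h 33 min
Thu: 7:07 AM–4:44 PM = 9 h 37 min; less 45 min break → 8 h 52 min
Fri: 6:03 AM–1:57 PM = 7 h 54 min; less 45 min break → 7 h 9 min
Sat: 10:43 AM–9:23 PM = 10 h 40 min; less 45 min break → 9 h 55 min
Total worked: 49 h 34 min = 2974 min.
Regular 44 h 0 min = 2640 min at £51.50/h; overtime 5 h 34 min = 334 min at £103.00/h.
Pay = (2640 × £51.50 + 334 × £103.00) ÷ 60 = £2839.37.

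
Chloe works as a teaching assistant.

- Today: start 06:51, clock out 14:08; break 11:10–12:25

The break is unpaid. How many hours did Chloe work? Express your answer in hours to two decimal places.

6.03 hours

Today: 06:51–14:08 = 7 h 17 min; less 75 min break → 6 h 2 min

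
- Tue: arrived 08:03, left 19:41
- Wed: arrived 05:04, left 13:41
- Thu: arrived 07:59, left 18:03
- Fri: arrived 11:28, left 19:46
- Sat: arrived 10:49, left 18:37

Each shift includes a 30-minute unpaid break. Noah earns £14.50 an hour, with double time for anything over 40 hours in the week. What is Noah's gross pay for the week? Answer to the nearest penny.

£693.58

Tue: 08:03–19:41 = 11 h 38 min; less 30 min break → 11 h 8 min
Wed: 05:04–13:41 = 8 h 37 min; less 30 min break → 8 h 7 min
Thu: 07:59–18:03 = 10 h 4 min; less 30 min break → 9 h 34 min
Fri: 11:28–19:46 = 8 h 18 min; less 30 min break → 7 h 48 min
Sat: 10:49–18:37 = 7 h 48 min; less 30 min break → 7 h 18 min
Total worked: 43 h 55 min = 2635 min.
Regular 40 h 0 min = 2400 min at £14.50/h; overtime 3 h 55 min = 235 min at £29.00/h.
Pay = (2400 × £14.50 + 235 × £29.00) ÷ 60 = £693.58.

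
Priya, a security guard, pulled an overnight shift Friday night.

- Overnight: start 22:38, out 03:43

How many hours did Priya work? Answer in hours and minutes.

Overnight: 22:38 → midnight = 1 h 22 min; midnight → 03:43 = 3 h 43 min; span 5 h 5 min

5 h 5 min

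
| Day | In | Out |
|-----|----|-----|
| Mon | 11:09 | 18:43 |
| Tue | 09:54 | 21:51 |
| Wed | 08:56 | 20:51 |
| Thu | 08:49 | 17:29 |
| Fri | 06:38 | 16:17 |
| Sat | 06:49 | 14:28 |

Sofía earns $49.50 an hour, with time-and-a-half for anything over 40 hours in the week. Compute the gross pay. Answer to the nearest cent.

$3271.95

Mon: 11:09–18:43 = 7 h 34 min
Tue: 09:54–21:51 = 11 h 57 min
Wed: 08:56–20:51 = 11 h 55 min
Thu: 08:49–17:29 = 8 h 40 min
Fri: 06:38–16:17 = 9 h 39 min
Sat: 06:49–14:28 = 7 h 39 min
Total worked: 57 h 24 min = 3444 min.
Regular 40 h 0 min = 2400 min at $49.50/h; overtime 17 h 24 min = 1044 min at $74.25/h.
Pay = (2400 × $49.50 + 1044 × $74.25) ÷ 60 = $3271.95.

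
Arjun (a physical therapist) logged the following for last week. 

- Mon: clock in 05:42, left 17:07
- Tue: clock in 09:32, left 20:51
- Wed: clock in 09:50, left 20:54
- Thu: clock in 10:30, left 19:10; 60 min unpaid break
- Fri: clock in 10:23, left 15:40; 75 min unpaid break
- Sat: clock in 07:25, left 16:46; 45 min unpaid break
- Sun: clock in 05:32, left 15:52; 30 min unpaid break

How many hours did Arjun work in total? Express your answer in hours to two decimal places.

Mon: 05:42–17:07 = 11 h 25 min
Tue: 09:32–20:51 = 11 h 19 min
Wed: 09:50–20:54 = 11 h 4 min
Thu: 10:30–19:10 = 8 h 40 min; less 60 min break → 7 h 40 min
Fri: 10:23–15:40 = 5 h 17 min; less 75 min break → 4 h 2 min
Sat: 07:25–16:46 = 9 h 21 min; less 45 min break → 8 h 36 min
Sun: 05:32–15:52 = 10 h 20 min; less 30 min break → 9 h 50 min
Total: 11 h 25 min + 11 h 19 min + 11 h 4 min + 7 h 40 min + 4 h 2 min + 8 h 36 min + 9 h 50 min = 63 h 56 min.

63.93 hours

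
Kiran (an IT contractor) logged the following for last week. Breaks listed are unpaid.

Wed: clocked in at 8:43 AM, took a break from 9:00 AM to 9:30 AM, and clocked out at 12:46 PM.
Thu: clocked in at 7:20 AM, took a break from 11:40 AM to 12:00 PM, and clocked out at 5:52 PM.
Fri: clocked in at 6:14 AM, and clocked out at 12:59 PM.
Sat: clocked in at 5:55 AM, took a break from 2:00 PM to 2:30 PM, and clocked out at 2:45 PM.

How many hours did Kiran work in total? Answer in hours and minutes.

Wed: 8:43 AM–12:46 PM = 4 h 3 min; less 30 min break → 3 h 33 min
Thu: 7:20 AM–5:52 PM = 10 h 32 min; less 20 min break → 10 h 12 min
Fri: 6:14 AM–12:59 PM = 6 h 45 min
Sat: 5:55 AM–2:45 PM = 8 h 50 min; less 30 min break → 8 h 20 min
Total: 3 h 33 min + 10 h 12 min + 6 h 45 min + 8 h 20 min = 28 h 50 min.

28 h 50 min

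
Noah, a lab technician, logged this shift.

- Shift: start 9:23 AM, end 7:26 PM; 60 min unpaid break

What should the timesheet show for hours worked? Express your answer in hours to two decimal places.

Shift: 9:23 AM–7:26 PM = 10 h 3 min; less 60 min break → 9 h 3 min

9.05 hours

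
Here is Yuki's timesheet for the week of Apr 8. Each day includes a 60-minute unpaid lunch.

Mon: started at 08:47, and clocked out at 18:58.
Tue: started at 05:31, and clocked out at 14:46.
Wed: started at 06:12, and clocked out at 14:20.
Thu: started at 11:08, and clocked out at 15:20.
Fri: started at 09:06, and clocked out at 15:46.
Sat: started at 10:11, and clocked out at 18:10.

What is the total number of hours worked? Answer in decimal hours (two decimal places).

40.42 hours

Mon: 08:47–18:58 = 10 h 11 min; less 60 min break → 9 h 11 min
Tue: 05:31–14:46 = 9 h 15 min; less 60 min break → 8 h 15 min
Wed: 06:12–14:20 = 8 h 8 min; less 60 min break → 7 h 8 min
Thu: 11:08–15:20 = 4 h 12 min; less 60 min break → 3 h 12 min
Fri: 09:06–15:46 = 6 h 40 min; less 60 min break → 5 h 40 min
Sat: 10:11–18:10 = 7 h 59 min; less 60 min break → 6 h 59 min
Total: 9 h 11 min + 8 h 15 min + 7 h 8 min + 3 h 12 min + 5 h 40 min + 6 h 59 min = 40 h 25 min.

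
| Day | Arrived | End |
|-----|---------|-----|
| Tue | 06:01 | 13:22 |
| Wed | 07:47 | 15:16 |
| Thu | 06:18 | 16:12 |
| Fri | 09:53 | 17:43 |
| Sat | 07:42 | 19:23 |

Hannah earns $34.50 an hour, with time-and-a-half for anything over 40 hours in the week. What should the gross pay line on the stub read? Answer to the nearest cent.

Tue: 06:01–13:22 = 7 h 21 min
Wed: 07:47–15:16 = 7 h 29 min
Thu: 06:18–16:12 = 9 h 54 min
Fri: 09:53–17:43 = 7 h 50 min
Sat: 07:42–19:23 = 11 h 41 min
Total worked: 44 h 15 min = 2655 min.
Regular 40 h 0 min = 2400 min at $34.50/h; overtime 4 h 15 min = 255 min at $51.75/h.
Pay = (2400 × $34.50 + 255 × $51.75) ÷ 60 = $1599.94.

$1599.94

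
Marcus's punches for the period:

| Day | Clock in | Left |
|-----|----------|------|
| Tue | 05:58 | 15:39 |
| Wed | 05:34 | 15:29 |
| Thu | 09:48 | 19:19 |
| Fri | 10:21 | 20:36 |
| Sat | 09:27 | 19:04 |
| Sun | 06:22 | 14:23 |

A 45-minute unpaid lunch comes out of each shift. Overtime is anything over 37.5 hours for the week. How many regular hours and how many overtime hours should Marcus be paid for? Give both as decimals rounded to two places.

Regular 37.50 hours, overtime 15.00 hours

Tue: 05:58–15:39 = 9 h 41 min; less 45 min break → 8 h 56 min
Wed: 05:34–15:29 = 9 h 55 min; less 45 min break → 9 h 10 min
Thu: 09:48–19:19 = 9 h 31 min; less 45 min break → 8 h 46 min
Fri: 10:21–20:36 = 10 h 15 min; less 45 min break → 9 h 30 min
Sat: 09:27–19:04 = 9 h 37 min; less 45 min break → 8 h 52 min
Sun: 06:22–14:23 = 8 h 1 min; less 45 min break → 7 h 16 min
Total worked: 52 h 30 min = 52.50 h.
Threshold 37.5 h → overtime 15 h 0 min, regular 37 h 30 min.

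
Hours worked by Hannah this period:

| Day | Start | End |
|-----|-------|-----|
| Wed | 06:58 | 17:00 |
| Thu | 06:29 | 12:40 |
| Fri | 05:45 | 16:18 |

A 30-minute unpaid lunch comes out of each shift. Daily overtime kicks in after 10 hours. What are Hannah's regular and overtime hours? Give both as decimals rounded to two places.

Regular 25.22 hours, overtime 0.05 hours

Wed: 06:58–17:00 = 10 h 2 min; less 30 min break → 9 h 32 min
Thu: 06:29–12:40 = 6 h 11 min; less 30 min break → 5 h 41 min
Fri: 05:45–16:18 = 10 h 33 min; less 30 min break → 10 h 3 min
Wed reg 9 h 32 min / OT 0 h 0 min; Thu reg 5 h 41 min / OT 0 h 0 min; Fri reg 10 h 0 min / OT 0 h 3 min.
Totals: regular 25 h 13 min, overtime 0 h 3 min.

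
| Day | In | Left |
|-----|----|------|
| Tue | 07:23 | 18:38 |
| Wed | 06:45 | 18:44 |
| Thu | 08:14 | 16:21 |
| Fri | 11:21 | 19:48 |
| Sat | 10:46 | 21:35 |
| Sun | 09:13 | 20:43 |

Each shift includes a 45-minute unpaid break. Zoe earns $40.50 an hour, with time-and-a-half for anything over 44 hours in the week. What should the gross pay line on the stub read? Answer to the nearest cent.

$2609.21

Tue: 07:23–18:38 = 11 h 15 min; less 45 min break → 10 h 30 min
Wed: 06:45–18:44 = 11 h 59 min; less 45 min break → 11 h 14 min
Thu: 08:14–16:21 = 8 h 7 min; less 45 min break → 7 h 22 min
Fri: 11:21–19:48 = 8 h 27 min; less 45 min break → 7 h 42 min
Sat: 10:46–21:35 = 10 h 49 min; less 45 min break → 10 h 4 min
Sun: 09:13–20:43 = 11 h 30 min; less 45 min break → 10 h 45 min
Total worked: 57 h 37 min = 3457 min.
Regular 44 h 0 min = 2640 min at $40.50/h; overtime 13 h 37 min = 817 min at $60.75/h.
Pay = (2640 × $40.50 + 817 × $60.75) ÷ 60 = $2609.21.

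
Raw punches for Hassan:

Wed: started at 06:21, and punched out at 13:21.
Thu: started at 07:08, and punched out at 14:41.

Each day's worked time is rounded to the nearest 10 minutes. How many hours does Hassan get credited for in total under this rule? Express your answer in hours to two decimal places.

Wed: 06:21–13:21 = 7 h 0 min → rounds to 7 h 0 min
Thu: 07:08–14:41 = 7 h 33 min → rounds to 7 h 30 min
Total credited: 14 h 30 min.

14.50 hours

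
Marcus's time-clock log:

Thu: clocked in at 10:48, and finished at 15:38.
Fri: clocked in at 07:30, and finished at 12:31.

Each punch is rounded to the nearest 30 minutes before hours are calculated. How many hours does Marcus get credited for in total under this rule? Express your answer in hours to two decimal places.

Thu: in 10:48→11:00, out 15:38→15:30; 4 h 30 min
Fri: in 07:30→07:30, out 12:31→12:30; 5 h 0 min
Total credited: 9 h 30 min.

9.50 hours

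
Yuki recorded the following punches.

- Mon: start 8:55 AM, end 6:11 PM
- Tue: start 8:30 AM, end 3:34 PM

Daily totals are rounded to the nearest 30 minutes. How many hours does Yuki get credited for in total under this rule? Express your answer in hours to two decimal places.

Mon: 8:55 AM–6:11 PM = 9 h 16 min → rounds to 9 h 30 min
Tue: 8:30 AM–3:34 PM = 7 h 4 min → rounds to 7 h 0 min
Total credited: 16 h 30 min.

16.50 hours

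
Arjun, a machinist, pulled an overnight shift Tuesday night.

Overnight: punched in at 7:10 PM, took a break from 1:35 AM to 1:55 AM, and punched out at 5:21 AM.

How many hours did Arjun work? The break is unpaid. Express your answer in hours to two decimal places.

Overnight: 7:10 PM → midnight = 4 h 50 min; midnight → 5:21 AM = 5 h 21 min; span 10 h 11 min; less 20 min break → 9 h 51 min

9.85 hours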